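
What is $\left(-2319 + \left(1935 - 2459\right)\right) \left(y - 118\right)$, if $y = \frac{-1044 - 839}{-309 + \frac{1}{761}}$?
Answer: $\frac{74812126343}{235148} \approx 3.1815 \cdot 10^{5}$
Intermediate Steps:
$y = \frac{1432963}{235148}$ ($y = - \frac{1883}{-309 + \frac{1}{761}} = - \frac{1883}{- \frac{235148}{761}} = \left(-1883\right) \left(- \frac{761}{235148}\right) = \frac{1432963}{235148} \approx 6.0939$)
$\left(-2319 + \left(1935 - 2459\right)\right) \left(y - 118\right) = \left(-2319 + \left(1935 - 2459\right)\right) \left(\frac{1432963}{235148} - 118\right) = \left(-2319 + \left(1935 - 2459\right)\right) \left(- \frac{26314501}{235148}\right) = \left(-2319 - 524\right) \left(- \frac{26314501}{235148}\right) = \left(-2843\right) \left(- \frac{26314501}{235148}\right) = \frac{74812126343}{235148}$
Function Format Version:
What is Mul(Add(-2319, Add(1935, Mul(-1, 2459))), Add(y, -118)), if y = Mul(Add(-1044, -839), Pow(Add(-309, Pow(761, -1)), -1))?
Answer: Rational(74812126343, 235148) ≈ 3.1815e+5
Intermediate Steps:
y = Rational(1432963, 235148) (y = Mul(-1883, Pow(Add(-309, Rational(1, 761)), -1)) = Mul(-1883, Pow(Rational(-235148, 761), -1)) = Mul(-1883, Rational(-761, 235148)) = Rational(1432963, 235148) ≈ 6.0939)
Mul(Add(-2319, Add(1935, Mul(-1, 2459))), Add(y, -118)) = Mul(Add(-2319, Add(1935, Mul(-1, 2459))), Add(Rational(1432963, 235148), -118)) = Mul(Add(-2319, Add(1935, -2459)), Rational(-26314501, 235148)) = Mul(Add(-2319, -524), Rational(-26314501, 235148)) = Mul(-2843, Rational(-26314501, 235148)) = Rational(74812126343, 235148)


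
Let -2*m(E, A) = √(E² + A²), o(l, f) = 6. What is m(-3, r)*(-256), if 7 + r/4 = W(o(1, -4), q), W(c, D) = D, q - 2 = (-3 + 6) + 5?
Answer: 384*√17 ≈ 1583.3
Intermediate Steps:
q = 10 (q = 2 + ((-3 + 6) + 5) = 2 + (3 + 5) = 2 + 8 = 10)
r = 12 (r = -28 + 4*10 = -28 + 40 = 12)
m(E, A) = -√(A² + E²)/2 (m(E, A) = -√(E² + A²)/2 = -√(A² + E²)/2)
m(-3, r)*(-256) = -√(12² + (-3)²)/2*(-256) = -√(144 + 9)/2*(-256) = -3*√17/2*(-256) = 384*√17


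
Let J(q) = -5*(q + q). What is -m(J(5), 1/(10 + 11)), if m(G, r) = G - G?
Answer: 0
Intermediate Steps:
J(q) = -10*q
m(G, r) = 0
-m(J(5), 1/(10 + 11)) = -1*0 = 0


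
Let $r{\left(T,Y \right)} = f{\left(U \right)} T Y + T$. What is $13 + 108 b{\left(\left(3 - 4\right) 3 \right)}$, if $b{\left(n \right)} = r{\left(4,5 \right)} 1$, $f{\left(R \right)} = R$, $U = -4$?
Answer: $-8195$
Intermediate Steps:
$r{\left(T,Y \right)} = T - 4 T Y$ ($r{\left(T,Y \right)} = - 4 T Y + T = T - 4 T Y$)
$b{\left(n \right)} = -76$ ($b{\left(n \right)} = 4 \left(1 - 20\right) 1 = 4 \left(-19\right) 1 = \left(-76\right) 1 = -76$)
$13 + 108 b{\left(\left(3 - 4\right) 3 \right)} = 13 + 108 \left(-76\right) = 13 - 8208 = -8195$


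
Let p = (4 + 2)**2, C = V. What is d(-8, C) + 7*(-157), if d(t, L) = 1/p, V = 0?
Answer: -39563/36 ≈ -1099.0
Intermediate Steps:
C = 0
p = 36 (p = 6**2 = 36)
d(t, L) = 1/36
d(-8, C) + 7*(-157) = 1/36 + 7*(-157) = 1/36 - 1099 = -39563/36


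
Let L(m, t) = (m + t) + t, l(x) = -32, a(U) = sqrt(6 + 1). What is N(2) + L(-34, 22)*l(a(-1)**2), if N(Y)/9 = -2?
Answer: -338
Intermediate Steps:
a(U) = sqrt(7)
N(Y) = -18 (N(Y) = 9*(-2) = -18)
L(m, t) = m + 2*t
N(2) + L(-34, 22)*l(a(-1)**2) = -18 + (-34 + 2*22)*(-32) = -18 + (-34 + 44)*(-32) = -18 + 10*(-32) = -18 - 320 = -338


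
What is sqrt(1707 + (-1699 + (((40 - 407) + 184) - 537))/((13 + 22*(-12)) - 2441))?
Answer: sqrt(3094227199)/1346 ≈ 41.327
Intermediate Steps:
sqrt(1707 + (-1699 + (((40 - 407) + 184) - 537))/((13 + 22*(-12)) - 2441)) = sqrt(1707 + (-1699 + ((-367 + 184) - 537))/((13 - 264) - 2441)) = sqrt(1707 + (-1699 + (-183 - 537))/(-251 - 2441)) = sqrt(1707 + (-1699 - 720)/(-2692)) = sqrt(1707 - 2419*(-1/2692)) = sqrt(1707 + 2419/2692) = sqrt(4597663/2692) = sqrt(3094227199)/1346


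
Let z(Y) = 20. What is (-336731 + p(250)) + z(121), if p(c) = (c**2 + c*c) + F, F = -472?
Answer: -212183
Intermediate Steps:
p(c) = -472 + 2*c**2 (p(c) = (c**2 + c*c) - 472 = (c**2 + c**2) - 472 = 2*c**2 - 472 = -472 + 2*c**2)
(-336731 + p(250)) + z(121) = (-336731 + (-472 + 2*250**2)) + 20 = (-336731 + (-472 + 2*62500)) + 20 = (-336731 + (-472 + 125000)) + 20 = (-336731 + 124528) + 20 = -212203 + 20 = -212183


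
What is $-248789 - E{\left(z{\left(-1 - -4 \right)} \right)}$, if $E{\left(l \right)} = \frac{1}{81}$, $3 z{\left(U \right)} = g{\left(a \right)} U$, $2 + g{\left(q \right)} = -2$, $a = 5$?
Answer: $- \frac{20151910}{81} \approx -2.4879 \cdot 10^{5}$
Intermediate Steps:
$g{\left(q \right)} = -4$ ($g{\left(q \right)} = -2 - 2 = -4$)
$z{\left(U \right)} = - \frac{4 U}{3}$ ($z{\left(U \right)} = \frac{\left(-4\right) U}{3} = - \frac{4 U}{3}$)
$E{\left(l \right)} = \frac{1}{81}$
$-248789 - E{\left(z{\left(-1 - -4 \right)} \right)} = -248789 - \frac{1}{81} = - \frac{20151910}{81}$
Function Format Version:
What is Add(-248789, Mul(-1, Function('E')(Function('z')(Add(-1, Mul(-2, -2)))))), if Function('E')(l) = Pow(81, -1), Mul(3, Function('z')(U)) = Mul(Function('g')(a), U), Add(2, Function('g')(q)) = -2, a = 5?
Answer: Rational(-20151910, 81) ≈ -2.4879e+5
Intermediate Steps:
Function('g')(q) = -4 (Function('g')(q) = Add(-2, -2) = -4)
Function('z')(U) = Mul(Rational(-4, 3), U) (Function('z')(U) = Mul(Rational(1, 3), Mul(-4, U)) = Mul(Rational(-4, 3), U))
Function('E')(l) = Rational(1, 81)
Add(-248789, Mul(-1, Function('E')(Function('z')(Add(-1, Mul(-2, -2)))))) = Add(-248789, Mul(-1, Rational(1, 81))) = Add(-248789, Rational(-1, 81)) = Rational(-20151910, 81)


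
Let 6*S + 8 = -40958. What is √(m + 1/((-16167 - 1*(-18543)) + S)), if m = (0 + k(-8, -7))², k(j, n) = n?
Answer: 2*√2184851290/13355 ≈ 7.0000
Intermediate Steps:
S = -20483/3 (S = -4/3 + (⅙)*(-40958) = -4/3 - 20479/3 = -20483/3 ≈ -6827.7)
m = 49 (m = (0 - 7)² = (-7)² = 49)
√(m + 1/((-16167 - 1*(-18543)) + S)) = √(49 + 1/((-16167 - 1*(-18543)) - 20483/3)) = √(49 + 1/((-16167 + 18543) - 20483/3)) = √(49 + 1/(2376 - 20483/3)) = √(49 + 1/(-13355/3)) = √(49 - 3/13355) = √(654392/13355) = 2*√2184851290/13355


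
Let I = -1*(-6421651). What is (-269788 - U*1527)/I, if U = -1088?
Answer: 1391588/6421651 ≈ 0.21670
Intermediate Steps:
I = 6421651
(-269788 - U*1527)/I = (-269788 - (-1088)*1527)/6421651 = (-269788 - 1*(-1661376))*(1/6421651) = (-269788 + 1661376)*(1/6421651) = 1391588*(1/6421651) = 1391588/6421651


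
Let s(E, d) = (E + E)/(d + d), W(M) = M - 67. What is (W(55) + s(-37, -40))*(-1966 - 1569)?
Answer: 313201/8 ≈ 39150.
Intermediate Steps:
W(M) = -67 + M
s(E, d) = E/d (s(E, d) = (2*E)/((2*d)) = (2*E)*(1/(2*d)) = E/d)
(W(55) + s(-37, -40))*(-1966 - 1569) = ((-67 + 55) - 37/(-40))*(-1966 - 1569) = (-12 - 37*(-1/40))*(-3535) = (-12 + 37/40)*(-3535) = -443/40*(-3535) = 313201/8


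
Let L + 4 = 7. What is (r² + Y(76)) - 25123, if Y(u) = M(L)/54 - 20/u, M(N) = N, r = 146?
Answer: -1302065/342 ≈ -3807.2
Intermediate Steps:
L = 3 (L = -4 + 7 = 3)
Y(u) = 1/18 - 20/u (Y(u) = 3/54 - 20/u = 3*(1/54) - 20/u = 1/18 - 20/u)
(r² + Y(76)) - 25123 = (146² + (1/18)*(-360 + 76)/76) - 25123 = (21316 + (1/18)*(1/76)*(-284)) - 25123 = (21316 - 71/342) - 25123 = 7290001/342 - 25123 = -1302065/342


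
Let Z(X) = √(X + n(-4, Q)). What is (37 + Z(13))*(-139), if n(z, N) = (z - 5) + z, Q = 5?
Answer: -5143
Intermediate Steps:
n(z, N) = -5 + 2*z (n(z, N) = (-5 + z) + z = -5 + 2*z)
Z(X) = √(-13 + X) (Z(X) = √(X + (-5 + 2*(-4))) = √(X + (-5 - 8)) = √(X - 13) = √(-13 + X))
(37 + Z(13))*(-139) = (37 + √(-13 + 13))*(-139) = (37 + √0)*(-139) = (37 + 0)*(-139) = 37*(-139) = -5143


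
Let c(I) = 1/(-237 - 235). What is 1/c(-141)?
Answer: -472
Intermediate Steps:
c(I) = -1/472 (c(I) = 1/(-472) = -1/472)
1/c(-141) = 1/(-1/472) = -472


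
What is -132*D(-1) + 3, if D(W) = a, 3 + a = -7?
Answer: 1323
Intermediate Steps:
a = -10 (a = -3 - 7 = -10)
D(W) = -10
-132*D(-1) + 3 = -132*(-10) + 3 = 1320 + 3 = 1323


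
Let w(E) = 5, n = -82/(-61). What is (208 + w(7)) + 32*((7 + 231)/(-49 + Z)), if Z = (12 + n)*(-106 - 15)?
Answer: 21151303/101483 ≈ 208.42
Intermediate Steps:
n = 82/61 (n = -82*(-1/61) = 82/61 ≈ 1.3443)
Z = -98494/61 (Z = (12 + 82/61)*(-106 - 15) = (814/61)*(-121) = -98494/61 ≈ -1614.7)
(208 + w(7)) + 32*((7 + 231)/(-49 + Z)) = (208 + 5) + 32*((7 + 231)/(-49 - 98494/61)) = 213 + 32*(238/(-101483/61)) = 213 + 32*(238*(-61/101483)) = 213 + 32*(-14518/101483) = 213 - 464576/101483 = 21151303/101483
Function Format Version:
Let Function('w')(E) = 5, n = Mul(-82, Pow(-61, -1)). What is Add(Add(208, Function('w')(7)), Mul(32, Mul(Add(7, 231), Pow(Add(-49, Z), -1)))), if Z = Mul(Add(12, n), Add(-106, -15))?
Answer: Rational(21151303, 101483) ≈ 208.42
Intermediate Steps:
n = Rational(82, 61) (n = Mul(-82, Rational(-1, 61)) = Rational(82, 61) ≈ 1.3443)
Z = Rational(-98494, 61) (Z = Mul(Add(12, Rational(82, 61)), Add(-106, -15)) = Mul(Rational(814, 61), -121) = Rational(-98494, 61) ≈ -1614.7)
Add(Add(208, Function('w')(7)), Mul(32, Mul(Add(7, 231), Pow(Add(-49, Z), -1)))) = Add(Add(208, 5), Mul(32, Mul(Add(7, 231), Pow(Add(-49, Rational(-98494, 61)), -1)))) = Add(213, Mul(32, Mul(238, Pow(Rational(-101483, 61), -1)))) = Add(213, Mul(32, Mul(238, Rational(-61, 101483)))) = Add(213, Mul(32, Rational(-14518, 101483))) = Add(213, Rational(-464576, 101483)) = Rational(21151303, 101483)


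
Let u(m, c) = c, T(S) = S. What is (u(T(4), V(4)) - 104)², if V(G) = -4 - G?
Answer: 12544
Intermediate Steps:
(u(T(4), V(4)) - 104)² = ((-4 - 1*4) - 104)² = ((-4 - 4) - 104)² = (-8 - 104)² = (-112)² = 12544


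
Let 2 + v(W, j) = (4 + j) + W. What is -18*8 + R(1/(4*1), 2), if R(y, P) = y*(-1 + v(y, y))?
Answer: -1149/8 ≈ -143.63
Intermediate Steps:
v(W, j) = 2 + W + j (v(W, j) = -2 + ((4 + j) + W) = -2 + (4 + W + j) = 2 + W + j)
R(y, P) = y*(1 + 2*y) (R(y, P) = y*(-1 + (2 + y + y)) = y*(-1 + (2 + 2*y)) = y*(1 + 2*y))
-18*8 + R(1/(4*1), 2) = -18*8 + (1 + 2/((4*1)))/((4*1)) = -144 + (1 + 2/4)/4 = -144 + (1 + 2*(1/4))/4 = -144 + (1 + 1/2)/4 = -144 + (1/4)*(3/2) = -144 + 3/8 = -1149/8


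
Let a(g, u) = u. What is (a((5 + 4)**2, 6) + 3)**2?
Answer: 81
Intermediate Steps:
(a((5 + 4)**2, 6) + 3)**2 = (6 + 3)**2 = 9**2 = 81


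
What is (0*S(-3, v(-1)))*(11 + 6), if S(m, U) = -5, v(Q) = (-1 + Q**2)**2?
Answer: 0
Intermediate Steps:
(0*S(-3, v(-1)))*(11 + 6) = (0*(-5))*(11 + 6) = 0*17 = 0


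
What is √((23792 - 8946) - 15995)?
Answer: I*√1149 ≈ 33.897*I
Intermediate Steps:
√((23792 - 8946) - 15995) = √(14846 - 15995) = √(-1149) = I*√1149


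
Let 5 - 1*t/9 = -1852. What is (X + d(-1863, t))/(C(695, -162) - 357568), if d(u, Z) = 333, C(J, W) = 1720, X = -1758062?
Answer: 1757729/355848 ≈ 4.9396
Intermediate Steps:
t = 16713 (t = 45 - 9*(-1852) = 45 + 16668 = 16713)
(X + d(-1863, t))/(C(695, -162) - 357568) = (-1758062 + 333)/(1720 - 357568) = -1757729/(-355848) = -1757729*(-1/355848) = 1757729/355848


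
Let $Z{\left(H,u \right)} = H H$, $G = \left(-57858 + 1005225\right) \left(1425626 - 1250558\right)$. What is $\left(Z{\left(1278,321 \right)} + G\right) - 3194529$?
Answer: $165852084711$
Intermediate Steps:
$G = 165853645956$ ($G = 947367 \cdot 175068 = 165853645956$)
$Z{\left(H,u \right)} = H^{2}$
$\left(Z{\left(1278,321 \right)} + G\right) - 3194529 = \left(1278^{2} + 165853645956\right) - 3194529 = \left(1633284 + 165853645956\right) - 3194529 = 165855279240 - 3194529 = 165852084711$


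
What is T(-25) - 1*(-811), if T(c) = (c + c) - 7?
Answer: 754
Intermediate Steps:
T(c) = -7 + 2*c (T(c) = 2*c - 7 = -7 + 2*c)
T(-25) - 1*(-811) = (-7 + 2*(-25)) - 1*(-811) = (-7 - 50) + 811 = -57 + 811 = 754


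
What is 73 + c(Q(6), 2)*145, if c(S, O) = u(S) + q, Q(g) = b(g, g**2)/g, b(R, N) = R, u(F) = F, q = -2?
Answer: -72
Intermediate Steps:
Q(g) = 1 (Q(g) = g/g = 1)
c(S, O) = -2 + S (c(S, O) = S - 2 = -2 + S)
73 + c(Q(6), 2)*145 = 73 + (-2 + 1)*145 = 73 - 1*145 = 73 - 145 = -72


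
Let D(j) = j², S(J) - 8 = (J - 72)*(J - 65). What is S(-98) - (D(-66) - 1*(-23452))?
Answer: -90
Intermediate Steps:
S(J) = 8 + (-72 + J)*(-65 + J) (S(J) = 8 + (J - 72)*(J - 65) = 8 + (-72 + J)*(-65 + J))
S(-98) - (D(-66) - 1*(-23452)) = (4688 + (-98)² - 137*(-98)) - ((-66)² - 1*(-23452)) = (4688 + 9604 + 13426) - (4356 + 23452) = 27718 - 1*27808 = 27718 - 27808 = -90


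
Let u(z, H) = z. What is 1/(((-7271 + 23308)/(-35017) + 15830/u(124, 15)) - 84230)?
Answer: -2171054/182591713159 ≈ -1.1890e-5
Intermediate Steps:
1/(((-7271 + 23308)/(-35017) + 15830/u(124, 15)) - 84230) = 1/(((-7271 + 23308)/(-35017) + 15830/124) - 84230) = 1/((16037*(-1/35017) + 15830*(1/124)) - 84230) = 1/((-16037/35017 + 7915/62) - 84230) = 1/(276165261/2171054 - 84230) = 1/(-182591713159/2171054) = -2171054/182591713159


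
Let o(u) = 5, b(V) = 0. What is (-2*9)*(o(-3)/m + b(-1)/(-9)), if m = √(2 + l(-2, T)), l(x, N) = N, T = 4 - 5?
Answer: -90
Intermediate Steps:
T = -1
m = 1 (m = √(2 - 1) = √1 = 1)
(-2*9)*(o(-3)/m + b(-1)/(-9)) = (-2*9)*(5/1 + 0/(-9)) = -18*(5*1 + 0*(-⅑)) = -18*(5 + 0) = -18*5 = -90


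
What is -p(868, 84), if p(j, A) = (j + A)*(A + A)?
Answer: -159936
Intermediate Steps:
p(j, A) = 2*A*(A + j) (p(j, A) = (A + j)*(2*A) = 2*A*(A + j))
-p(868, 84) = -2*84*(84 + 868) = -2*84*952 = -1*159936 = -159936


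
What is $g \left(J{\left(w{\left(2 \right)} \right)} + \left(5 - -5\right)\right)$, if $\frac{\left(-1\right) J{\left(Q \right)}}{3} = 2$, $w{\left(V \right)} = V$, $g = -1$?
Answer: $-4$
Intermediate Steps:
$J{\left(Q \right)} = -6$ ($J{\left(Q \right)} = \left(-3\right) 2 = -6$)
$g \left(J{\left(w{\left(2 \right)} \right)} + \left(5 - -5\right)\right) = - (-6 + \left(5 - -5\right)) = - (-6 + \left(5 + 5\right)) = - (-6 + 10) = \left(-1\right) 4 = -4$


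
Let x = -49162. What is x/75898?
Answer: -24581/37949 ≈ -0.64774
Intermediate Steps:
x/75898 = -49162/75898 = -49162*1/75898 = -24581/37949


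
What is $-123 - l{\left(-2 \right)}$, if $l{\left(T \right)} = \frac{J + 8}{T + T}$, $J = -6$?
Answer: $- \frac{245}{2} \approx -122.5$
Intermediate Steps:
$l{\left(T \right)} = \frac{1}{T}$ ($l{\left(T \right)} = \frac{-6 + 8}{T + T} = \frac{2}{2 T} = 2 \frac{1}{2 T} = \frac{1}{T}$)
$-123 - l{\left(-2 \right)} = -123 - \frac{1}{-2} = -123 - - \frac{1}{2} = -123 + \frac{1}{2} = - \frac{245}{2}$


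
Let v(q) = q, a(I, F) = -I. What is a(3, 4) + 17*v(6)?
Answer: 99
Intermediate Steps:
a(3, 4) + 17*v(6) = -1*3 + 17*6 = -3 + 102 = 99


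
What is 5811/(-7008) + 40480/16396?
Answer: 15700557/9575264 ≈ 1.6397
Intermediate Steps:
5811/(-7008) + 40480/16396 = 5811*(-1/7008) + 40480*(1/16396) = -1937/2336 + 10120/4099 = 15700557/9575264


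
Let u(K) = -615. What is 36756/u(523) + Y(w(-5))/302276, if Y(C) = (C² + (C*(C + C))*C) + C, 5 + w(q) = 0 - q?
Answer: -12252/205 ≈ -59.766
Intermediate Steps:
w(q) = -5 - q (w(q) = -5 + (0 - q) = -5 - q)
Y(C) = C + C² + 2*C³ (Y(C) = (C² + (C*(2*C))*C) + C = (C² + (2*C²)*C) + C = (C² + 2*C³) + C = C + C² + 2*C³)
36756/u(523) + Y(w(-5))/302276 = 36756/(-615) + ((-5 - 1*(-5))*(1 + (-5 - 1*(-5)) + 2*(-5 - 1*(-5))²))/302276 = 36756*(-1/615) + ((-5 + 5)*(1 + (-5 + 5) + 2*(-5 + 5)²))*(1/302276) = -12252/205 + (0*(1 + 0 + 2*0²))*(1/302276) = -12252/205 + (0*(1 + 0 + 2*0))*(1/302276) = -12252/205 + (0*(1 + 0 + 0))*(1/302276) = -12252/205 + (0*1)*(1/302276) = -12252/205 + 0*(1/302276) = -12252/205 + 0 = -12252/205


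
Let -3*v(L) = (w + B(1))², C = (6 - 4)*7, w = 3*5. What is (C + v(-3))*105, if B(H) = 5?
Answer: -12530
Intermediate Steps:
w = 15
C = 14 (C = 2*7 = 14)
v(L) = -400/3 (v(L) = -(15 + 5)²/3 = -⅓*20² = -⅓*400 = -400/3)
(C + v(-3))*105 = (14 - 400/3)*105 = -358/3*105 = -12530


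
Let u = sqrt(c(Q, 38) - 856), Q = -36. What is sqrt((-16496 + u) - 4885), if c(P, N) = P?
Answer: sqrt(-21381 + 2*I*sqrt(223)) ≈ 0.102 + 146.22*I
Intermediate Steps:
u = 2*I*sqrt(223) (u = sqrt(-36 - 856) = sqrt(-892) = 2*I*sqrt(223) ≈ 29.866*I)
sqrt((-16496 + u) - 4885) = sqrt((-16496 + 2*I*sqrt(223)) - 4885) = sqrt(-21381 + 2*I*sqrt(223))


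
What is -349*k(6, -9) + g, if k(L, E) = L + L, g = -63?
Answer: -4251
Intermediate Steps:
k(L, E) = 2*L
-349*k(6, -9) + g = -698*6 - 63 = -349*12 - 63 = -4188 - 63 = -4251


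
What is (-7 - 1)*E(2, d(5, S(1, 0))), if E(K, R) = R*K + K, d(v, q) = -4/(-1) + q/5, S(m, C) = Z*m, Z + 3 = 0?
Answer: -352/5 ≈ -70.400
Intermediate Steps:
Z = -3 (Z = -3 + 0 = -3)
S(m, C) = -3*m
d(v, q) = 4 + q/5 (d(v, q) = -4*(-1) + q*(⅕) = 4 + q/5)
E(K, R) = K + K*R (E(K, R) = K*R + K = K + K*R)
(-7 - 1)*E(2, d(5, S(1, 0))) = (-7 - 1)*(2*(1 + (4 + (-3*1)/5))) = -16*(1 + (4 + (⅕)*(-3))) = -16*(1 + (4 - ⅗)) = -16*(1 + 17/5) = -16*22/5 = -8*44/5 = -352/5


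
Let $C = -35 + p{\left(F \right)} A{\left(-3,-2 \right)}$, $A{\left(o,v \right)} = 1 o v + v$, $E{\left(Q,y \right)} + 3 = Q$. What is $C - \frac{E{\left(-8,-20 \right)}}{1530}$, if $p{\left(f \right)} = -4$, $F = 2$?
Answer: $- \frac{78019}{1530} \approx -50.993$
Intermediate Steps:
$E{\left(Q,y \right)} = -3 + Q$
$A{\left(o,v \right)} = v + o v$ ($A{\left(o,v \right)} = o v + v = v + o v$)
$C = -51$ ($C = -35 - 4 \left(- 2 \left(1 - 3\right)\right) = -35 - 4 \left(\left(-2\right) \left(-2\right)\right) = -35 - 16 = -51$)
$C - \frac{E{\left(-8,-20 \right)}}{1530} = -51 - \frac{-3 - 8}{1530} = -51 - \left(-11\right) \frac{1}{1530} = -51 - - \frac{11}{1530} = -51 + \frac{11}{1530} = - \frac{78019}{1530}$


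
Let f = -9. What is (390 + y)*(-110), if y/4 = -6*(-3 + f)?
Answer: -74580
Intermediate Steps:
y = 288 (y = 4*(-6*(-3 - 9)) = 4*(-6*(-12)) = 4*72 = 288)
(390 + y)*(-110) = (390 + 288)*(-110) = 678*(-110) = -74580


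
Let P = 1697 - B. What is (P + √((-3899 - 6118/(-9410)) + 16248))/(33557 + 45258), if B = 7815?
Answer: -6118/78815 + 4*√17086532145/370824575 ≈ -0.076215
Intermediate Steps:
P = -6118 (P = 1697 - 1*7815 = 1697 - 7815 = -6118)
(P + √((-3899 - 6118/(-9410)) + 16248))/(33557 + 45258) = (-6118 + √((-3899 - 6118/(-9410)) + 16248))/(33557 + 45258) = (-6118 + √((-3899 - 6118*(-1)/9410) + 16248))/78815 = (-6118 + √((-3899 - 1*(-3059/4705)) + 16248))*(1/78815) = (-6118 + √((-3899 + 3059/4705) + 16248))*(1/78815) = (-6118 + √(-18341736/4705 + 16248))*(1/78815) = (-6118 + √(58105104/4705))*(1/78815) = (-6118 + 4*√17086532145/4705)*(1/78815) = -6118/78815 + 4*√17086532145/370824575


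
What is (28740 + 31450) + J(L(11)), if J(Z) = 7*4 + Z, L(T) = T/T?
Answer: 60219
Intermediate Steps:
L(T) = 1
J(Z) = 28 + Z
(28740 + 31450) + J(L(11)) = (28740 + 31450) + (28 + 1) = 60190 + 29 = 60219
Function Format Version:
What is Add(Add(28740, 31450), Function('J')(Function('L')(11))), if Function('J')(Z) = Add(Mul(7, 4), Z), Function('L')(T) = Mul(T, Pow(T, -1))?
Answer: 60219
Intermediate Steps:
Function('L')(T) = 1
Function('J')(Z) = Add(28, Z)
Add(Add(28740, 31450), Function('J')(Function('L')(11))) = Add(Add(28740, 31450), Add(28, 1)) = Add(60190, 29) = 60219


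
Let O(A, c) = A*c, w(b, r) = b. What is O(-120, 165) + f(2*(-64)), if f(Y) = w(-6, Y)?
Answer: -19806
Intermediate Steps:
f(Y) = -6
O(-120, 165) + f(2*(-64)) = -120*165 - 6 = -19800 - 6 = -19806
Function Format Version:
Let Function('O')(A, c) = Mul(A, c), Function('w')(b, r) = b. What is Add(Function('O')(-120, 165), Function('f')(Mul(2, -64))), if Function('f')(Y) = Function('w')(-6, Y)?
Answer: -19806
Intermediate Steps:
Function('f')(Y) = -6
Add(Function('O')(-120, 165), Function('f')(Mul(2, -64))) = Add(Mul(-120, 165), -6) = Add(-19800, -6) = -19806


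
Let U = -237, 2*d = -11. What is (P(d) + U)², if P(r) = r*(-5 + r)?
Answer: 514089/16 ≈ 32131.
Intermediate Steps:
d = -11/2 (d = (½)*(-11) = -11/2 ≈ -5.5000)
(P(d) + U)² = (-11*(-5 - 11/2)/2 - 237)² = (-11/2*(-21/2) - 237)² = (231/4 - 237)² = (-717/4)² = 514089/16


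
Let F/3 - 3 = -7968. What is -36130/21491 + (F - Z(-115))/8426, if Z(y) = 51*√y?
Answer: -817958825/181083166 - 51*I*√115/8426 ≈ -4.517 - 0.064908*I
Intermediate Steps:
F = -23895 (F = 9 + 3*(-7968) = 9 - 23904 = -23895)
-36130/21491 + (F - Z(-115))/8426 = -36130/21491 + (-23895 - 51*√(-115))/8426 = -36130*1/21491 + (-23895 - 51*I*√115)*(1/8426) = -36130/21491 + (-23895 - 51*I*√115)*(1/8426) = -36130/21491 + (-23895/8426 - 51*I*√115/8426) = -817958825/181083166 - 51*I*√115/8426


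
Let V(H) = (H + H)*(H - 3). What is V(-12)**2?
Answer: 129600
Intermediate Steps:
V(H) = 2*H*(-3 + H) (V(H) = (2*H)*(-3 + H) = 2*H*(-3 + H))
V(-12)**2 = (2*(-12)*(-3 - 12))**2 = (2*(-12)*(-15))**2 = 360**2 = 129600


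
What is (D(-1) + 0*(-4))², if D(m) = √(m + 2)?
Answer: 1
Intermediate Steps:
D(m) = √(2 + m)
(D(-1) + 0*(-4))² = (√(2 - 1) + 0*(-4))² = (√1 + 0)² = (1 + 0)² = 1² = 1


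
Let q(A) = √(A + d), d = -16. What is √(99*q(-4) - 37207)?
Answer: √(-37207 + 198*I*√5) ≈ 1.148 + 192.89*I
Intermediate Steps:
q(A) = √(-16 + A) (q(A) = √(A - 16) = √(-16 + A))
√(99*q(-4) - 37207) = √(99*√(-16 - 4) - 37207) = √(99*√(-20) - 37207) = √(99*(2*I*√5) - 37207) = √(198*I*√5 - 37207) = √(-37207 + 198*I*√5)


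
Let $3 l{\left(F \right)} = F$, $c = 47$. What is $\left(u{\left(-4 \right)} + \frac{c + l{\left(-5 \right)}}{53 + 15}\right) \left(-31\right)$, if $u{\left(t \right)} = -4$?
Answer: $\frac{310}{3} \approx 103.33$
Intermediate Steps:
$l{\left(F \right)} = \frac{F}{3}$
$\left(u{\left(-4 \right)} + \frac{c + l{\left(-5 \right)}}{53 + 15}\right) \left(-31\right) = \left(-4 + \frac{47 + \frac{1}{3} \left(-5\right)}{53 + 15}\right) \left(-31\right) = \left(-4 + \frac{47 - \frac{5}{3}}{68}\right) \left(-31\right) = \left(-4 + \frac{136}{3} \cdot \frac{1}{68}\right) \left(-31\right) = \left(-4 + \frac{2}{3}\right) \left(-31\right) = \left(- \frac{10}{3}\right) \left(-31\right) = \frac{310}{3}$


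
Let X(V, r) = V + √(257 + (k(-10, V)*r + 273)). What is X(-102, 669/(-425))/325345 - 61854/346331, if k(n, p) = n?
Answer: -20159215392/112677059195 + 2*√985745/27654325 ≈ -0.17884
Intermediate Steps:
X(V, r) = V + √(530 - 10*r) (X(V, r) = V + √(257 + (-10*r + 273)) = V + √(257 + (273 - 10*r)) = V + √(530 - 10*r))
X(-102, 669/(-425))/325345 - 61854/346331 = (-102 + √(530 - 6690/(-425)))/325345 - 61854/346331 = (-102 + √(530 - 6690*(-1)/425))*(1/325345) - 61854*1/346331 = (-102 + √(530 - 10*(-669/425)))*(1/325345) - 61854/346331 = (-102 + √(530 + 1338/85))*(1/325345) - 61854/346331 = (-102 + √(46388/85))*(1/325345) - 61854/346331 = (-102 + 2*√985745/85)*(1/325345) - 61854/346331 = (-102/325345 + 2*√985745/27654325) - 61854/346331 = -20159215392/112677059195 + 2*√985745/27654325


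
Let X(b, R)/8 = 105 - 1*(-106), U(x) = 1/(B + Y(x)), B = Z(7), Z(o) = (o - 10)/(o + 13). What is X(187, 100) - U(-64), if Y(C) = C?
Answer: 2165724/1283 ≈ 1688.0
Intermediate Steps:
Z(o) = (-10 + o)/(13 + o)
B = -3/20 (B = (-10 + 7)/(13 + 7) = -3/20 ≈ -0.15000)
U(x) = 1/(-3/20 + x)
X(b, R) = 1688 (X(b, R) = 8*(105 - 1*(-106)) = 8*(105 + 106) = 8*211 = 1688)
X(187, 100) - U(-64) = 1688 - 20/(-3 + 20*(-64)) = 1688 - 20/(-3 - 1280) = 1688 - 20/(-1283) = 1688 - 20*(-1)/1283 = 1688 - 1*(-20/1283) = 1688 + 20/1283 = 2165724/1283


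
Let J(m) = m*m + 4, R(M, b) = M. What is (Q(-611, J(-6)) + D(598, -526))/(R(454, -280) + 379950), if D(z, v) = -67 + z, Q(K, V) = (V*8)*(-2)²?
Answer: 1811/380404 ≈ 0.0047607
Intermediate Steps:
J(m) = 4 + m² (J(m) = m² + 4 = 4 + m²)
Q(K, V) = 32*V (Q(K, V) = (8*V)*4 = 32*V)
(Q(-611, J(-6)) + D(598, -526))/(R(454, -280) + 379950) = (32*(4 + (-6)²) + (-67 + 598))/(454 + 379950) = (32*(4 + 36) + 531)/380404 = (32*40 + 531)*(1/380404) = (1280 + 531)*(1/380404) = 1811*(1/380404) = 1811/380404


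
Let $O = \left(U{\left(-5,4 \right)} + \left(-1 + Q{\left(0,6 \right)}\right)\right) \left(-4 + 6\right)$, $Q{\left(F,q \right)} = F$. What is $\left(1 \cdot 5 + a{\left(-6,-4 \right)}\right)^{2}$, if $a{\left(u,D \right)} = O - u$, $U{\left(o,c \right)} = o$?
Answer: $1$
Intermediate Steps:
$O = -12$ ($O = \left(-5 + \left(-1 + 0\right)\right) \left(-4 + 6\right) = \left(-5 - 1\right) 2 = \left(-6\right) 2 = -12$)
$a{\left(u,D \right)} = -12 - u$
$\left(1 \cdot 5 + a{\left(-6,-4 \right)}\right)^{2} = \left(1 \cdot 5 - 6\right)^{2} = \left(5 + \left(-12 + 6\right)\right)^{2} = \left(5 - 6\right)^{2} = \left(-1\right)^{2} = 1$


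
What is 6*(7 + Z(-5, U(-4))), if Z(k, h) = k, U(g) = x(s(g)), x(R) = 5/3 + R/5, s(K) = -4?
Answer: 12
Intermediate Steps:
x(R) = 5/3 + R/5 (x(R) = 5*(⅓) + R*(⅕) = 5/3 + R/5)
U(g) = 13/15 (U(g) = 5/3 + (⅕)*(-4) = 5/3 - ⅘ = 13/15)
6*(7 + Z(-5, U(-4))) = 6*(7 - 5) = 6*2 = 12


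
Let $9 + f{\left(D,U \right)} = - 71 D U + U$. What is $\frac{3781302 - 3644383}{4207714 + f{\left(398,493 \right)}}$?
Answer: $- \frac{136919}{9722996} \approx -0.014082$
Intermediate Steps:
$f{\left(D,U \right)} = -9 + U - 71 D U$ ($f{\left(D,U \right)} = -9 + \left(- 71 D U + U\right) = -9 - \left(- U + 71 D U\right) = -9 + U - 71 D U$)
$\frac{3781302 - 3644383}{4207714 + f{\left(398,493 \right)}} = \frac{3781302 - 3644383}{4207714 - \left(-484 + 13931194\right)} = \frac{136919}{4207714 - 13930710} = \frac{136919}{-9722996} = 136919 \left(- \frac{1}{9722996}\right) = - \frac{136919}{9722996}$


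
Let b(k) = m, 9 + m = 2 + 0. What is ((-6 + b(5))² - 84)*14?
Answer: 1190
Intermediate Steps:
m = -7 (m = -9 + (2 + 0) = -9 + 2 = -7)
b(k) = -7
((-6 + b(5))² - 84)*14 = ((-6 - 7)² - 84)*14 = ((-13)² - 84)*14 = (169 - 84)*14 = 85*14 = 1190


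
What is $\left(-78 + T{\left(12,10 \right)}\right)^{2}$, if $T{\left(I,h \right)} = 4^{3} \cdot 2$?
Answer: $2500$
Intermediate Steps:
$T{\left(I,h \right)} = 128$ ($T{\left(I,h \right)} = 64 \cdot 2 = 128$)
$\left(-78 + T{\left(12,10 \right)}\right)^{2} = \left(-78 + 128\right)^{2} = 50^{2} = 2500$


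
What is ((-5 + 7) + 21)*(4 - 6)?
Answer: -46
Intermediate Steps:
((-5 + 7) + 21)*(4 - 6) = (2 + 21)*(-2) = 23*(-2) = -46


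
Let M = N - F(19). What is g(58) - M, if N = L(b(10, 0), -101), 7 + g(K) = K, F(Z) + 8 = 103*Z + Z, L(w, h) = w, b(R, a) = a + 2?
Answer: 2017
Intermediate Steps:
b(R, a) = 2 + a
F(Z) = -8 + 104*Z (F(Z) = -8 + (103*Z + Z) = -8 + 104*Z)
g(K) = -7 + K
N = 2 (N = 2 + 0 = 2)
M = -1966 (M = 2 - (-8 + 104*19) = 2 - (-8 + 1976) = 2 - 1*1968 = 2 - 1968 = -1966)
g(58) - M = (-7 + 58) - 1*(-1966) = 51 + 1966 = 2017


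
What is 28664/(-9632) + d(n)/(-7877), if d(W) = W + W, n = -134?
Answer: -27900619/9483908 ≈ -2.9419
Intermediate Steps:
d(W) = 2*W
28664/(-9632) + d(n)/(-7877) = 28664/(-9632) + (2*(-134))/(-7877) = 28664*(-1/9632) - 268*(-1/7877) = -3583/1204 + 268/7877 = -27900619/9483908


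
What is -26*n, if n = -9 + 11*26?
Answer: -7202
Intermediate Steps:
n = 277 (n = -9 + 286 = 277)
-26*n = -26*277 = -7202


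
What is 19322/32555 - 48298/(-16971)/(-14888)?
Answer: 2440203129233/4112742296820 ≈ 0.59333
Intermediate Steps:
19322/32555 - 48298/(-16971)/(-14888) = 19322*(1/32555) - 48298*(-1/16971)*(-1/14888) = 19322/32555 + (48298/16971)*(-1/14888) = 19322/32555 - 24149/126332124 = 2440203129233/4112742296820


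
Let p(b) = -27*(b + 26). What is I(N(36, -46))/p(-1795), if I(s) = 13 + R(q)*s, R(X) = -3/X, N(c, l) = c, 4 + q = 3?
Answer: 121/47763 ≈ 0.0025333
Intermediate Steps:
q = -1 (q = -4 + 3 = -1)
p(b) = -702 - 27*b (p(b) = -27*(26 + b) = -702 - 27*b)
I(s) = 13 + 3*s (I(s) = 13 + (-3/(-1))*s = 13 + (-3*(-1))*s = 13 + 3*s)
I(N(36, -46))/p(-1795) = (13 + 3*36)/(-702 - 27*(-1795)) = (13 + 108)/(-702 + 48465) = 121/47763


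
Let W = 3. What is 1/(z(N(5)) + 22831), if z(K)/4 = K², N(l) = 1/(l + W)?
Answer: 16/365297 ≈ 4.3800e-5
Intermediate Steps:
N(l) = 1/(3 + l) (N(l) = 1/(l + 3) = 1/(3 + l))
z(K) = 4*K²
1/(z(N(5)) + 22831) = 1/(4*(1/(3 + 5))² + 22831) = 1/(4*(1/8)² + 22831) = 1/(4*(⅛)² + 22831) = 1/(4*(1/64) + 22831) = 1/(1/16 + 22831) = 1/(365297/16) = 16/365297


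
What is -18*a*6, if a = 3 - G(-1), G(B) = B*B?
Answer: -216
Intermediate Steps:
G(B) = B²
a = 2 (a = 3 - 1*(-1)² = 3 - 1*1 = 3 - 1 = 2)
-18*a*6 = -18*2*6 = -36*6 = -216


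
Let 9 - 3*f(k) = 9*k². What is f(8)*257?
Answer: -48573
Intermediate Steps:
f(k) = 3 - 3*k²
f(8)*257 = (3 - 3*8²)*257 = (3 - 3*64)*257 = (3 - 192)*257 = -189*257 = -48573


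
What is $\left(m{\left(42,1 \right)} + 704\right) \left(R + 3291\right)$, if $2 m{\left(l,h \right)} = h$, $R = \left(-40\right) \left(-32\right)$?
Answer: $\frac{6440539}{2} \approx 3.2203 \cdot 10^{6}$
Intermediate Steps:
$R = 1280$
$m{\left(l,h \right)} = \frac{h}{2}$
$\left(m{\left(42,1 \right)} + 704\right) \left(R + 3291\right) = \left(\frac{1}{2} \cdot 1 + 704\right) \left(1280 + 3291\right) = \left(\frac{1}{2} + 704\right) 4571 = \frac{1409}{2} \cdot 4571 = \frac{6440539}{2}$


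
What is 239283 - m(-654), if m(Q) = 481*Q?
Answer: 553857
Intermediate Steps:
239283 - m(-654) = 239283 - 481*(-654) = 239283 - 1*(-314574) = 239283 + 314574 = 553857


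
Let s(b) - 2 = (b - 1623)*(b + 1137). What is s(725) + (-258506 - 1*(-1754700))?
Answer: -175880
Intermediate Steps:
s(b) = 2 + (-1623 + b)*(1137 + b) (s(b) = 2 + (b - 1623)*(b + 1137) = 2 + (-1623 + b)*(1137 + b))
s(725) + (-258506 - 1*(-1754700)) = (-1845349 + 725² - 486*725) + (-258506 - 1*(-1754700)) = (-1845349 + 525625 - 352350) + (-258506 + 1754700) = -1672074 + 1496194 = -175880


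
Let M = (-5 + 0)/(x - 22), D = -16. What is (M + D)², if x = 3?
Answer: 89401/361 ≈ 247.65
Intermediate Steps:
M = 5/19 (M = (-5 + 0)/(3 - 22) = -5/(-19) = -5*(-1/19) = 5/19 ≈ 0.26316)
(M + D)² = (5/19 - 16)² = (-299/19)² = 89401/361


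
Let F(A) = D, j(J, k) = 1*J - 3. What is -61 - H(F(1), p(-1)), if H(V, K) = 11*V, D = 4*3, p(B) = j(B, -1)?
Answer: -193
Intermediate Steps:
j(J, k) = -3 + J (j(J, k) = J - 3 = -3 + J)
p(B) = -3 + B
D = 12
F(A) = 12
-61 - H(F(1), p(-1)) = -61 - 11*12 = -61 - 1*132 = -61 - 132 = -193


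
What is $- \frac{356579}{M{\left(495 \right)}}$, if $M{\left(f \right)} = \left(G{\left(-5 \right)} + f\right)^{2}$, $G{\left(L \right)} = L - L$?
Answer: $- \frac{356579}{245025} \approx -1.4553$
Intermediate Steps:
$G{\left(L \right)} = 0$
$M{\left(f \right)} = f^{2}$ ($M{\left(f \right)} = \left(0 + f\right)^{2} = f^{2}$)
$- \frac{356579}{M{\left(495 \right)}} = - \frac{356579}{495^{2}} = - \frac{356579}{245025}$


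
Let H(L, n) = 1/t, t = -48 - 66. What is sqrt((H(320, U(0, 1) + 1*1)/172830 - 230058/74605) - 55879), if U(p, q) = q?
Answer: I*sqrt(134157177866154066191559635)/48997132170 ≈ 236.39*I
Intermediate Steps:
t = -114
H(L, n) = -1/114 (H(L, n) = 1/(-114) = -1/114)
sqrt((H(320, U(0, 1) + 1*1)/172830 - 230058/74605) - 55879) = sqrt((-1/114/172830 - 230058/74605) - 55879) = sqrt((-1/114*1/172830 - 230058*1/74605) - 55879) = sqrt((-1/19702620 - 230058/74605) - 55879) = sqrt(-906549085313/293982793020 - 55879) = sqrt(-16428371040249893/293982793020) = I*sqrt(134157177866154066191559635)/48997132170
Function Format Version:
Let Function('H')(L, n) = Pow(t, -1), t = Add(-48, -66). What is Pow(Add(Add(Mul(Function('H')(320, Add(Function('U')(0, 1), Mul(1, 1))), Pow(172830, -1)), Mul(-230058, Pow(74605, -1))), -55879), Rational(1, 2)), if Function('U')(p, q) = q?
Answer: Mul(Rational(1, 48997132170), I, Pow(134157177866154066191559635, Rational(1, 2))) ≈ Mul(236.39, I)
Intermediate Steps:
t = -114
Function('H')(L, n) = Rational(-1, 114) (Function('H')(L, n) = Pow(-114, -1) = Rational(-1, 114))
Pow(Add(Add(Mul(Function('H')(320, Add(Function('U')(0, 1), Mul(1, 1))), Pow(172830, -1)), Mul(-230058, Pow(74605, -1))), -55879), Rational(1, 2)) = Pow(Add(Add(Mul(Rational(-1, 114), Pow(172830, -1)), Mul(-230058, Pow(74605, -1))), -55879), Rational(1, 2)) = Pow(Add(Add(Mul(Rational(-1, 114), Rational(1, 172830)), Mul(-230058, Rational(1, 74605))), -55879), Rational(1, 2)) = Pow(Add(Add(Rational(-1, 19702620), Rational(-230058, 74605)), -55879), Rational(1, 2)) = Pow(Add(Rational(-906549085313, 293982793020), -55879), Rational(1, 2)) = Pow(Rational(-16428371040249893, 293982793020), Rational(1, 2)) = Mul(Rational(1, 48997132170), I, Pow(134157177866154066191559635, Rational(1, 2)))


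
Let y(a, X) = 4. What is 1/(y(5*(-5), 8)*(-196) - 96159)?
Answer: -1/96943 ≈ -1.0315e-5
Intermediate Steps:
1/(y(5*(-5), 8)*(-196) - 96159) = 1/(4*(-196) - 96159) = 1/(-784 - 96159) = 1/(-96943) = -1/96943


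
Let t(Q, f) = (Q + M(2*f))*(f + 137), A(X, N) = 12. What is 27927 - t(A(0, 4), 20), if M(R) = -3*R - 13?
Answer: 46924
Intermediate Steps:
M(R) = -13 - 3*R
t(Q, f) = (137 + f)*(-13 + Q - 6*f) (t(Q, f) = (Q + (-13 - 6*f))*(f + 137) = (Q + (-13 - 6*f))*(137 + f) = (-13 + Q - 6*f)*(137 + f) = (137 + f)*(-13 + Q - 6*f))
27927 - t(A(0, 4), 20) = 27927 - (-1781 - 835*20 - 6*20**2 + 137*12 + 12*20) = 27927 - (-1781 - 16700 - 6*400 + 1644 + 240) = 27927 - (-1781 - 16700 - 2400 + 1644 + 240) = 27927 - 1*(-18997) = 27927 + 18997 = 46924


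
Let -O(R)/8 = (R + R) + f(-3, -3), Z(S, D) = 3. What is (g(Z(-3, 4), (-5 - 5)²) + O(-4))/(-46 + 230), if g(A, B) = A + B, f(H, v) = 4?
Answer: 135/184 ≈ 0.73370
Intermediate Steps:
O(R) = -32 - 16*R (O(R) = -8*((R + R) + 4) = -8*(2*R + 4) = -8*(4 + 2*R) = -32 - 16*R)
(g(Z(-3, 4), (-5 - 5)²) + O(-4))/(-46 + 230) = ((3 + (-5 - 5)²) + (-32 - 16*(-4)))/(-46 + 230) = ((3 + (-10)²) + (-32 + 64))/184 = ((3 + 100) + 32)*(1/184) = (103 + 32)*(1/184) = 135*(1/184) = 135/184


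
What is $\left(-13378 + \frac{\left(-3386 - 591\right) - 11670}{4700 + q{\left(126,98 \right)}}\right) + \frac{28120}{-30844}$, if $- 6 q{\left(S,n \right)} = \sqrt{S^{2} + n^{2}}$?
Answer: $- \frac{2051463800749954}{153297479093} - \frac{328587 \sqrt{130}}{198803630} \approx -13382.0$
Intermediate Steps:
$q{\left(S,n \right)} = - \frac{\sqrt{S^{2} + n^{2}}}{6}$
$\left(-13378 + \frac{\left(-3386 - 591\right) - 11670}{4700 + q{\left(126,98 \right)}}\right) + \frac{28120}{-30844} = \left(-13378 + \frac{\left(-3386 - 591\right) - 11670}{4700 - \frac{\sqrt{126^{2} + 98^{2}}}{6}}\right) + \frac{28120}{-30844} = \left(-13378 + \frac{\left(-3386 - 591\right) - 11670}{4700 - \frac{\sqrt{15876 + 9604}}{6}}\right) + 28120 \left(- \frac{1}{30844}\right) = \left(-13378 + \frac{-3977 - 11670}{4700 - \frac{\sqrt{25480}}{6}}\right) - \frac{7030}{7711} = \left(-13378 - \frac{15647}{4700 - \frac{14 \sqrt{130}}{6}}\right) - \frac{7030}{7711} = \left(-13378 - \frac{15647}{4700 - \frac{7 \sqrt{130}}{3}}\right) - \frac{7030}{7711} = - \frac{103164788}{7711} - \frac{15647}{4700 - \frac{7 \sqrt{130}}{3}}$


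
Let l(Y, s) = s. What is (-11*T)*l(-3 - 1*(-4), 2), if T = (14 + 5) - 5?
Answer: -308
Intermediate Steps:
T = 14 (T = 19 - 5 = 14)
(-11*T)*l(-3 - 1*(-4), 2) = -11*14*2 = -154*2 = -308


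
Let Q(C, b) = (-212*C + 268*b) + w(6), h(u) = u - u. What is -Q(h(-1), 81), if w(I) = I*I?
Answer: -21744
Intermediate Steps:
h(u) = 0
w(I) = I²
Q(C, b) = 36 - 212*C + 268*b (Q(C, b) = (-212*C + 268*b) + 6² = (-212*C + 268*b) + 36 = 36 - 212*C + 268*b)
-Q(h(-1), 81) = -(36 - 212*0 + 268*81) = -(36 + 0 + 21708) = -1*21744 = -21744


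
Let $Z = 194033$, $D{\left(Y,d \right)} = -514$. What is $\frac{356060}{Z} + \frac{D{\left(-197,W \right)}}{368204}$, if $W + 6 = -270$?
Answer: $\frac{65501491639}{35721863366} \approx 1.8337$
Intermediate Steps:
$W = -276$ ($W = -6 - 270 = -276$)
$\frac{356060}{Z} + \frac{D{\left(-197,W \right)}}{368204} = \frac{356060}{194033} - \frac{514}{368204} = 356060 \cdot \frac{1}{194033} - \frac{257}{184102} = \frac{356060}{194033} - \frac{257}{184102} = \frac{65501491639}{35721863366}$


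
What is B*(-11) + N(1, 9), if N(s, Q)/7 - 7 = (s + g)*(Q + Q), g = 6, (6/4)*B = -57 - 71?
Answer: 5609/3 ≈ 1869.7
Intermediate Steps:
B = -256/3 (B = 2*(-57 - 71)/3 = (2/3)*(-128) = -256/3 ≈ -85.333)
N(s, Q) = 49 + 14*Q*(6 + s) (N(s, Q) = 49 + 7*((s + 6)*(Q + Q)) = 49 + 7*((6 + s)*(2*Q)) = 49 + 7*(2*Q*(6 + s)) = 49 + 14*Q*(6 + s))
B*(-11) + N(1, 9) = -256/3*(-11) + (49 + 84*9 + 14*9*1) = 2816/3 + (49 + 756 + 126) = 2816/3 + 931 = 5609/3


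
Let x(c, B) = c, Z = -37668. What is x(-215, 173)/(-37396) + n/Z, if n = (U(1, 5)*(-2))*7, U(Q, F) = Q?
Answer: 2155541/352158132 ≈ 0.0061209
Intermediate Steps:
n = -14 (n = (1*(-2))*7 = -2*7 = -14)
x(-215, 173)/(-37396) + n/Z = -215/(-37396) - 14/(-37668) = -215*(-1/37396) - 14*(-1/37668) = 215/37396 + 7/18834 = 2155541/352158132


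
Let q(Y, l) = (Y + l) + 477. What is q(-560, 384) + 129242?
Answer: 129543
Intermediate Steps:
q(Y, l) = 477 + Y + l
q(-560, 384) + 129242 = (477 - 560 + 384) + 129242 = 301 + 129242 = 129543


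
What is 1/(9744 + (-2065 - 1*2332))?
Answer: 1/5347 ≈ 0.00018702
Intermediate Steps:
1/(9744 + (-2065 - 1*2332)) = 1/(9744 + (-2065 - 2332)) = 1/(9744 - 4397) = 1/5347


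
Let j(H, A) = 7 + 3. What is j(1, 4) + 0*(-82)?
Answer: 10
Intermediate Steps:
j(H, A) = 10
j(1, 4) + 0*(-82) = 10 + 0*(-82) = 10 + 0 = 10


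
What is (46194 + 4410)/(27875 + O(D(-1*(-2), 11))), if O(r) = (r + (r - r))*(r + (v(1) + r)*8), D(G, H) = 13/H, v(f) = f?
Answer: 510257/281295 ≈ 1.8140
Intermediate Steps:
O(r) = r*(8 + 9*r) (O(r) = (r + (r - r))*(r + (1 + r)*8) = (r + 0)*(r + (8 + 8*r)) = r*(8 + 9*r))
(46194 + 4410)/(27875 + O(D(-1*(-2), 11))) = (46194 + 4410)/(27875 + (13/11)*(8 + 9*(13/11))) = 50604/(27875 + (13*(1/11))*(8 + 9*(13*(1/11)))) = 50604/(27875 + 13*(8 + 9*(13/11))/11) = 50604/(27875 + 13*(8 + 117/11)/11) = 50604/(27875 + (13/11)*(205/11)) = 50604/(27875 + 2665/121) = 50604/(3375540/121) = 50604*(121/3375540) = 510257/281295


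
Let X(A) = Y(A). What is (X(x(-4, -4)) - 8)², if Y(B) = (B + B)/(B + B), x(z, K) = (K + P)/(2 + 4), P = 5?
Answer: 49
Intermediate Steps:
x(z, K) = ⅚ + K/6 (x(z, K) = (K + 5)/(2 + 4) = (5 + K)/6 = (5 + K)*(⅙) = ⅚ + K/6)
Y(B) = 1 (Y(B) = (2*B)/((2*B)) = (2*B)*(1/(2*B)) = 1)
X(A) = 1
(X(x(-4, -4)) - 8)² = (1 - 8)² = (-7)² = 49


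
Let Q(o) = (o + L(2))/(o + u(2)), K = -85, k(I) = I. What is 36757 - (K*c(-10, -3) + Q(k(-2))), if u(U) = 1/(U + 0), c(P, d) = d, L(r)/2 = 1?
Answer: 36502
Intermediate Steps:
L(r) = 2 (L(r) = 2*1 = 2)
u(U) = 1/U
Q(o) = (2 + o)/(½ + o) (Q(o) = (o + 2)/(o + 1/2) = (2 + o)/(o + ½) = (2 + o)/(½ + o))
36757 - (K*c(-10, -3) + Q(k(-2))) = 36757 - (-85*(-3) + 2*(2 - 2)/(1 + 2*(-2))) = 36757 - (255 + 2*0/(1 - 4)) = 36757 - (255 + 2*0/(-3)) = 36757 - (255 + 2*(-⅓)*0) = 36757 - (255 + 0) = 36757 - 1*255 = 36757 - 255 = 36502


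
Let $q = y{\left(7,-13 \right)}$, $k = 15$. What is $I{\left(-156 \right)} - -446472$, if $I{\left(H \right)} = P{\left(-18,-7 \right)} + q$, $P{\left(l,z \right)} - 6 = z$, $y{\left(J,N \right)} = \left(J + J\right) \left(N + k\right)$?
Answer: $446499$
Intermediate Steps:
$y{\left(J,N \right)} = 2 J \left(15 + N\right)$ ($y{\left(J,N \right)} = \left(J + J\right) \left(N + 15\right) = 2 J \left(15 + N\right)$)
$P{\left(l,z \right)} = 6 + z$
$q = 28$ ($q = 2 \cdot 7 \left(15 - 13\right) = 2 \cdot 7 \cdot 2 = 28$)
$I{\left(H \right)} = 27$ ($I{\left(H \right)} = \left(6 - 7\right) + 28 = -1 + 28 = 27$)
$I{\left(-156 \right)} - -446472 = 27 - -446472 = 27 + 446472 = 446499$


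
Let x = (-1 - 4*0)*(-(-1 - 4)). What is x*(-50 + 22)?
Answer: 140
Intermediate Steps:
x = -5 (x = (-1 + 0)*(-1*(-5)) = -1*5 = -5)
x*(-50 + 22) = -5*(-50 + 22) = -5*(-28) = 140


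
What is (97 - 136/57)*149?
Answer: 803557/57 ≈ 14097.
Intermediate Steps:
(97 - 136/57)*149 = (5393/57)*149 = 803557/57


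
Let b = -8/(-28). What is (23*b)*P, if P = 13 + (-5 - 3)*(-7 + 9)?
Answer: -138/7 ≈ -19.714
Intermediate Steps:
b = 2/7 (b = -8*(-1/28) = 2/7 ≈ 0.28571)
P = -3 (P = 13 - 8*2 = 13 - 16 = -3)
(23*b)*P = (23*(2/7))*(-3) = (46/7)*(-3) = -138/7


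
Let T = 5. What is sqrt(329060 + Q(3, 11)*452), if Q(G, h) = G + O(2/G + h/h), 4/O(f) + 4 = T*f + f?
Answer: 14*sqrt(15186)/3 ≈ 575.08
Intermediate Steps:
O(f) = 4/(-4 + 6*f) (O(f) = 4/(-4 + (5*f + f)) = 4/(-4 + 6*f))
Q(G, h) = G + 2/(1 + 6/G) (Q(G, h) = G + 2/(-2 + 3*(2/G + h/h)) = G + 2/(-2 + 3*(2/G + 1)) = G + 2/(-2 + 3*(1 + 2/G)) = G + 2/(-2 + (3 + 6/G)) = G + 2/(1 + 6/G))
sqrt(329060 + Q(3, 11)*452) = sqrt(329060 + (3*(8 + 3)/(6 + 3))*452) = sqrt(329060 + (3*11/9)*452) = sqrt(329060 + (3*(1/9)*11)*452) = sqrt(329060 + (11/3)*452) = sqrt(329060 + 4972/3) = sqrt(992152/3) = 14*sqrt(15186)/3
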